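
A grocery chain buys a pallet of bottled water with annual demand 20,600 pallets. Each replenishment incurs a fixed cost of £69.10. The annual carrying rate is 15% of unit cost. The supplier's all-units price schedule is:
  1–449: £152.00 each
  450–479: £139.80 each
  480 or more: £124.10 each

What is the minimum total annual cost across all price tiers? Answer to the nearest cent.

TC* ≈ £2,563,893.14

Holding cost per unit per year at price C is H = 0.15·C.
For each price level, check whether its EOQ is feasible; otherwise the best quantity at that price is the breakpoint.
EOQ at £152.00 = 353.4 (feasible in tier 1): TC = 20,600×£152.00 + (20,600/353.4)×69.1 + (353.4/2)×0.15×£152.00 = £3,139,256.66.
EOQ at £139.80 = 368.5 < 450, so use break Q=450: TC = 20,600×£139.80 + (20,600/450.0)×69.1 + (450.0/2)×0.15×£139.80 = £2,887,761.49.
EOQ at £124.10 = 391.1 < 480, so use break Q=480: TC = 20,600×£124.10 + (20,600/480.0)×69.1 + (480.0/2)×0.15×£124.10 = £2,563,893.14.
Lowest total cost among the candidates is at Q = 480.0.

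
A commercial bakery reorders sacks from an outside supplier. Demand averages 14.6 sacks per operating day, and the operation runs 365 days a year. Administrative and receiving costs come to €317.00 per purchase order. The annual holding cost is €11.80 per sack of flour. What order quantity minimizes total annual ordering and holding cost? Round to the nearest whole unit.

Q* ≈ 535 sacks

Annual demand D = 14.6 × 365 = 5,329.
EOQ = √(2DS / H) = √(2 × 5,329 × 317 / 11.8).
= √(3,378,586 / 11.8) = √286,320.8475 ≈ 535.090.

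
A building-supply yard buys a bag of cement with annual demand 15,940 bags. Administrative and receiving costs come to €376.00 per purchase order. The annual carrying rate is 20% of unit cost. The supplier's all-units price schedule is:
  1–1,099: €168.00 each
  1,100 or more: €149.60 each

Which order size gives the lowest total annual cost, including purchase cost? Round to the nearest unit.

Q* ≈ 1,100 bags

Holding cost per unit per year at price C is H = 0.20·C.
Evaluate total cost at each tier's feasible EOQ or, if the EOQ is below the tier, at the tier's minimum quantity.
EOQ at €168.00 = 597.3 (feasible in tier 1): TC = 15,940×€168.00 + (15,940/597.3)×376 + (597.3/2)×0.20×€168.00 = €2,697,988.86.
EOQ at €149.60 = 633.0 < 1100, so use break Q=1100: TC = 15,940×€149.60 + (15,940/1100.0)×376 + (1100.0/2)×0.20×€149.60 = €2,406,528.58.
Lowest total cost is €2,406,528.58 at Q = 1100.0.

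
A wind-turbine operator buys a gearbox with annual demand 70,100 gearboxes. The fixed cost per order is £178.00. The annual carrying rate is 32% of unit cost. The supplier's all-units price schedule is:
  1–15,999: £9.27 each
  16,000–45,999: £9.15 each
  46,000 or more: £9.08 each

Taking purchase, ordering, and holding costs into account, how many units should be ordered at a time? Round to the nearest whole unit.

Q* ≈ 2,900 gearboxes

Holding cost per unit per year at price C is H = 0.32·C.
Evaluate total cost at each tier's feasible EOQ or, if the EOQ is below the tier, at the tier's minimum quantity.
EOQ at £9.27 = 2900.5 (feasible in tier 1): TC = 70,100×£9.27 + (70,100/2900.5)×178 + (2900.5/2)×0.32×£9.27 = £658,430.97.
EOQ at £9.15 = 2919.4 < 16000, so use break Q=16000: TC = 70,100×£9.15 + (70,100/16000.0)×178 + (16000.0/2)×0.32×£9.15 = £665,618.86.
EOQ at £9.08 = 2930.7 < 46000, so use break Q=46000: TC = 70,100×£9.08 + (70,100/46000.0)×178 + (46000.0/2)×0.32×£9.08 = £703,608.06.
Lowest total cost is £658,430.97 at Q = 2900.5.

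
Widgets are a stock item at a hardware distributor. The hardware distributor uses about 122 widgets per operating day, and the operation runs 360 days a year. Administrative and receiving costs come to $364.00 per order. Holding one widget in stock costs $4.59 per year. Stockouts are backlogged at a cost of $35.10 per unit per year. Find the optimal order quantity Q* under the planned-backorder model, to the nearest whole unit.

Q* ≈ 2,807 widgets

Annual demand D = 122 × 360 = 43,920.
With planned backorders, Q* = √(2DS/H) · √((H+B)/B).
√(2DS/H) = √(2 × 43,920 × 364 / 4.59) = 2639.311.
√((H+B)/B) = √((4.59+35.1)/35.1) = 1.0634.
Q* ≈ 2806.581.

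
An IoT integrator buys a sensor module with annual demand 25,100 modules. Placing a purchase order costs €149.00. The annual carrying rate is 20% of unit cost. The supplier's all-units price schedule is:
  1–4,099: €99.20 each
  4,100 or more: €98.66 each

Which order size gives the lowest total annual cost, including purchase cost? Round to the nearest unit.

Q* ≈ 614 modules

Holding cost per unit per year at price C is H = 0.20·C.
For each price level, check whether its EOQ is feasible; otherwise the best quantity at that price is the breakpoint.
EOQ at €99.20 = 614.0 (feasible in tier 1): TC = 25,100×€99.20 + (25,100/614.0)×149 + (614.0/2)×0.20×€99.20 = €2,502,101.92.
EOQ at €98.66 = 615.7 < 4100, so use break Q=4100: TC = 25,100×€98.66 + (25,100/4100.0)×149 + (4100.0/2)×0.20×€98.66 = €2,517,728.77.
Lowest total cost is €2,502,101.92 at Q = 614.0.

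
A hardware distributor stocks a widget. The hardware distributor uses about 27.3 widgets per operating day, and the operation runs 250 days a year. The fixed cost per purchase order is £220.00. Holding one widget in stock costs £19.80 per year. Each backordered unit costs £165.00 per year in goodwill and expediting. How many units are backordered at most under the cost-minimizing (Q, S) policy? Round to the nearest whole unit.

S* ≈ 44 widgets

Annual demand D = 27.3 × 250 = 6,825.
With planned backorders, Q* = √(2DS/H) · √((H+B)/B).
√(2DS/H) = √(2 × 6,825 × 220 / 19.8) = 389.444.
√((H+B)/B) = √((19.8+165)/165) = 1.0583.
Q* ≈ 412.149.
S* = Q* · H/(H+B) = 412.149 × 19.8/184.8 ≈ 44.159.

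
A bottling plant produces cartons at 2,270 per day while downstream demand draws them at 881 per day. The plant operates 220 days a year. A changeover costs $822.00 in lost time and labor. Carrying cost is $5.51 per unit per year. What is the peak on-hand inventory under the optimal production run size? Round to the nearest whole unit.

I_max ≈ 5,949 cartons

Annual demand D = 881 × 220 = 193,820.
Production build-up factor (1 − d/p) = 1 − 881/2,270 = 0.6119.
Q* = √(2DS / (H(1 − d/p))) = √(2 × 193,820 × 822 / (5.51 × 0.6119)).
= √(318,640,080 / 3.3715) ≈ 9721.566.
Maximum inventory = Q*(1 − d/p) = 9721.566 × 0.6119 ≈ 5948.570.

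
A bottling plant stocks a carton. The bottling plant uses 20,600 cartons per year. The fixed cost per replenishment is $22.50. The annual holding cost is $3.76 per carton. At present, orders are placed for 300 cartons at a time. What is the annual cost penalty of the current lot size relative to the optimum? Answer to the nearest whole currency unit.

Extra cost ≈ $242 per year

EOQ = √(2DS/H) = √(2 × 20,600 × 22.5 / 3.76) ≈ 496.53.
Cost at Q* = (D/Q*)S + (Q*/2)H = √(2DSH) ≈ $1,866.95.
Cost at Q = 300: (20,600/300)×22.5 + (300/2)×3.76 = $1,545.00 + $564.00 = $2,109.00.
Excess = $2,109.00 − $1,866.95 = $242.05.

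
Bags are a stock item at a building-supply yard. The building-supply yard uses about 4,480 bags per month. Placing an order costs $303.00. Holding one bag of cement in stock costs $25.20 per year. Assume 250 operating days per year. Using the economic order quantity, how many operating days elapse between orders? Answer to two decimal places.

Annual demand D = 4,480 × 12 = 53,760.
EOQ = √(2DS/H) = √(2 × 53,760 × 303 / 25.2) ≈ 1137.01.
Cycle time = Q*/D × 250 = 1137.01 / 53,760 × 250 ≈ 5.287 days.

T ≈ 5.29 days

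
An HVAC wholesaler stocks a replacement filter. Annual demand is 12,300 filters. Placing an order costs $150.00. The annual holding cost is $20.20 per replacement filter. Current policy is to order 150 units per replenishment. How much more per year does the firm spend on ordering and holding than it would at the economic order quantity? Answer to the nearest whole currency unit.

EOQ = √(2DS/H) = √(2 × 12,300 × 150 / 20.2) ≈ 427.40.
Cost at Q* = (D/Q*)S + (Q*/2)H = √(2DSH) ≈ $8,633.54.
Cost at Q = 150: (12,300/150)×150 + (150/2)×20.2 = $12,300.00 + $1,515.00 = $13,815.00.
Excess = $13,815.00 − $8,633.54 = $5,181.46.

Extra cost ≈ $5,181 per year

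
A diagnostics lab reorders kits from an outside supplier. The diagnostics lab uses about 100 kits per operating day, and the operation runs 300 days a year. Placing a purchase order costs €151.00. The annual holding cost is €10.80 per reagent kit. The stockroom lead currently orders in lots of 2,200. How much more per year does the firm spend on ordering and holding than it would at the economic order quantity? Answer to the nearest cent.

Annual demand D = 100 × 300 = 30,000.
EOQ = √(2DS/H) = √(2 × 30,000 × 151 / 10.8) ≈ 915.91.
Cost at Q* = (D/Q*)S + (Q*/2)H = √(2DSH) ≈ €9,891.81.
Cost at Q = 2,200: (30,000/2,200)×151 + (2,200/2)×10.8 = €2,059.09 + €11,880.00 = €13,939.09.
Excess = €13,939.09 − €9,891.81 = €4,047.28.

Extra cost ≈ €4,047.28 per year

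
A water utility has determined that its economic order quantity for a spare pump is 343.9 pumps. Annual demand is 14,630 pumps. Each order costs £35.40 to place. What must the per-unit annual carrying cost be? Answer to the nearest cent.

Invert the EOQ relation Q*² = 2DS/H.
From Q* = √(2DS/H): H = 2DS / Q*² = 2 × 14,630 × 35.4 / 343.9² = 8.7582.

H ≈ £8.76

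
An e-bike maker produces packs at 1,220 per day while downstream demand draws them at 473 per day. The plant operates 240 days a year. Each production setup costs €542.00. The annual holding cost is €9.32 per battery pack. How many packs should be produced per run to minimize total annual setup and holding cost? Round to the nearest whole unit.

Annual demand D = 473 × 240 = 113,520.
Production build-up factor (1 − d/p) = 1 − 473/1,220 = 0.6123.
Q* = √(2DS / (H(1 − d/p))) = √(2 × 113,520 × 542 / (9.32 × 0.6123)).
= √(123,055,680 / 5.7066) ≈ 4643.682.

Q* ≈ 4,644 packs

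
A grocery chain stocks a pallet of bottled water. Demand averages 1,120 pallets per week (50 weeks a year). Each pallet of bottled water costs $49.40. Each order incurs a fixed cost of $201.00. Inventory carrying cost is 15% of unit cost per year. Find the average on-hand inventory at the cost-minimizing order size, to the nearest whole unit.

Average inventory ≈ 872 pallets

Annual demand D = 1,120 × 50 = 56,000.
Holding cost H = 0.15 × $49.40 = $7.4100 per unit per year.
The optimal lot size = √(2DS/H) = √(2 × 56,000 × 201 / 7.41) ≈ 1743.00.
Average inventory = Q*/2 ≈ 1743.00 / 2 = 871.501.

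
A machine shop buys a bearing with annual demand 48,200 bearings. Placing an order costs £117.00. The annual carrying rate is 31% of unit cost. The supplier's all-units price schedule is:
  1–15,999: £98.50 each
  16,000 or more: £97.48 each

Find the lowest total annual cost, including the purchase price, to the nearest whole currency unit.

Holding cost per unit per year at price C is H = 0.31·C.
For each price level, check whether its EOQ is feasible; otherwise the best quantity at that price is the breakpoint.
EOQ at £98.50 = 607.8 (feasible in tier 1): TC = 48,200×£98.50 + (48,200/607.8)×117 + (607.8/2)×0.31×£98.50 = £4,766,257.97.
EOQ at £97.48 = 610.9 < 16000, so use break Q=16000: TC = 48,200×£97.48 + (48,200/16000.0)×117 + (16000.0/2)×0.31×£97.48 = £4,940,638.86.
Lowest total cost among the candidates is at Q = 607.8.

TC* ≈ £4,766,258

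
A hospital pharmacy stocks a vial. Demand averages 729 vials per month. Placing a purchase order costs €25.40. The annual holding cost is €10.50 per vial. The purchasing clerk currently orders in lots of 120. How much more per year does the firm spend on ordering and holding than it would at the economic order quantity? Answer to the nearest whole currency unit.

Annual demand D = 729 × 12 = 8,748.
EOQ = √(2DS/H) = √(2 × 8,748 × 25.4 / 10.5) ≈ 205.73.
Cost at Q* = (D/Q*)S + (Q*/2)H = √(2DSH) ≈ €2,160.13.
Cost at Q = 120: (8,748/120)×25.4 + (120/2)×10.5 = €1,851.66 + €630.00 = €2,481.66.
Excess = €2,481.66 − €2,160.13 = €321.53.

Extra cost ≈ €322 per year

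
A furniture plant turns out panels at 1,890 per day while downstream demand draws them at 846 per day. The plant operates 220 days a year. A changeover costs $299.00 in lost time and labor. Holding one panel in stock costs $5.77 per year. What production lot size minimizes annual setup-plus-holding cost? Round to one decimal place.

Q* ≈ 5,909.4 panels

Annual demand D = 846 × 220 = 186,120.
Production build-up factor (1 − d/p) = 1 − 846/1,890 = 0.5524.
Q* = √(2DS / (H(1 − d/p))) = √(2 × 186,120 × 299 / (5.77 × 0.5524)).
= √(111,299,760 / 3.1872) ≈ 5909.352.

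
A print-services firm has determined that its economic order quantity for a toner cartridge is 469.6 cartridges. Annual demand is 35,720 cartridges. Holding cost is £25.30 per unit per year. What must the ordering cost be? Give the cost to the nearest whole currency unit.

S ≈ £78

Invert the EOQ relation Q*² = 2DS/H.
From Q* = √(2DS/H): S = Q*²H / (2D) = 469.6² × 25.3 / (2 × 35,720) = 78.0972.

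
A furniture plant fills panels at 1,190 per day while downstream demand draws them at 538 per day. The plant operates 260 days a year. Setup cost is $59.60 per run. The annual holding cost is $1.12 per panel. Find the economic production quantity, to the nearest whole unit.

Q* ≈ 5,213 panels

Annual demand D = 538 × 260 = 139,880.
Production build-up factor (1 − d/p) = 1 − 538/1,190 = 0.5479.
Q* = √(2DS / (H(1 − d/p))) = √(2 × 139,880 × 59.6 / (1.12 × 0.5479)).
= √(16,673,696 / 0.6136) ≈ 5212.627.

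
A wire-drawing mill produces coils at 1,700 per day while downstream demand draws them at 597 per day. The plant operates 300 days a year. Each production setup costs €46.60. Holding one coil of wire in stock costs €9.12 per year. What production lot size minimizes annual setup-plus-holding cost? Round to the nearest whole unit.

Q* ≈ 1,680 coils

Annual demand D = 597 × 300 = 179,100.
Production build-up factor (1 − d/p) = 1 − 597/1,700 = 0.6488.
Q* = √(2DS / (H(1 − d/p))) = √(2 × 179,100 × 46.6 / (9.12 × 0.6488)).
= √(16,692,120 / 5.9173) ≈ 1679.558.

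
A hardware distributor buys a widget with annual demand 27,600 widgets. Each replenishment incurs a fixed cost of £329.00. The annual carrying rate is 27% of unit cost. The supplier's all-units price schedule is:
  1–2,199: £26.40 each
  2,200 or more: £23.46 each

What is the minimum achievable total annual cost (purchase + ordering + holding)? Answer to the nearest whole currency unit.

Holding cost per unit per year at price C is H = 0.27·C.
Evaluate total cost at each tier's feasible EOQ or, if the EOQ is below the tier, at the tier's minimum quantity.
EOQ at £26.40 = 1596.2 (feasible in tier 1): TC = 27,600×£26.40 + (27,600/1596.2)×329 + (1596.2/2)×0.27×£26.40 = £740,017.62.
EOQ at £23.46 = 1693.3 < 2200, so use break Q=2200: TC = 27,600×£23.46 + (27,600/2200.0)×329 + (2200.0/2)×0.27×£23.46 = £658,591.07.
Lowest total cost among the candidates is at Q = 2200.0.

TC* ≈ £658,591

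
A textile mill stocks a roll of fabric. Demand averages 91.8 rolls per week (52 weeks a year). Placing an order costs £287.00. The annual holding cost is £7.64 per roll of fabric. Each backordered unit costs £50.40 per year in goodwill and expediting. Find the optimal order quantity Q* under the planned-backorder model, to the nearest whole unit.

Q* ≈ 643 rolls

Annual demand D = 91.8 × 52 = 4,773.6.
With planned backorders, Q* = √(2DS/H) · √((H+B)/B).
√(2DS/H) = √(2 × 4,773.6 × 287 / 7.64) = 598.870.
√((H+B)/B) = √((7.64+50.4)/50.4) = 1.0731.
Q* ≈ 642.659.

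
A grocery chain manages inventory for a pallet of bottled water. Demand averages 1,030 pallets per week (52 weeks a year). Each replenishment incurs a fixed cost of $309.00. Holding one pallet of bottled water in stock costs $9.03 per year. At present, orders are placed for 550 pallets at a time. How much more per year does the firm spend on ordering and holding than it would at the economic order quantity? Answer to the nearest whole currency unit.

Annual demand D = 1,030 × 52 = 53,560.
EOQ = √(2DS/H) = √(2 × 53,560 × 309 / 9.03) ≈ 1914.57.
Cost at Q* = (D/Q*)S + (Q*/2)H = √(2DSH) ≈ $17,288.54.
Cost at Q = 550: (53,560/550)×309 + (550/2)×9.03 = $30,090.98 + $2,483.25 = $32,574.23.
Excess = $32,574.23 − $17,288.54 = $15,285.69.

Extra cost ≈ $15,286 per year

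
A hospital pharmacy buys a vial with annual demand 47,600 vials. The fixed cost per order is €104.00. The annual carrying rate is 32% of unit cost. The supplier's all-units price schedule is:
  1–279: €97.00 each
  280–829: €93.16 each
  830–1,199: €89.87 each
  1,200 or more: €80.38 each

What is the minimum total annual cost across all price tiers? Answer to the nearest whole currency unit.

TC* ≈ €3,845,646

Holding cost per unit per year at price C is H = 0.32·C.
Evaluate total cost at each tier's feasible EOQ or, if the EOQ is below the tier, at the tier's minimum quantity.
Tier 1 (€97.00): EOQ = 564.8 exceeds tier's upper bound 279, so this tier is dominated.
EOQ at €93.16 = 576.3 (feasible in tier 2): TC = 47,600×€93.16 + (47,600/576.3)×104 + (576.3/2)×0.32×€93.16 = €4,451,596.07.
EOQ at €89.87 = 586.7 < 830, so use break Q=830: TC = 47,600×€89.87 + (47,600/830.0)×104 + (830.0/2)×0.32×€89.87 = €4,295,711.07.
EOQ at €80.38 = 620.4 < 1200, so use break Q=1200: TC = 47,600×€80.38 + (47,600/1200.0)×104 + (1200.0/2)×0.32×€80.38 = €3,845,646.29.
Lowest total cost among the candidates is at Q = 1200.0.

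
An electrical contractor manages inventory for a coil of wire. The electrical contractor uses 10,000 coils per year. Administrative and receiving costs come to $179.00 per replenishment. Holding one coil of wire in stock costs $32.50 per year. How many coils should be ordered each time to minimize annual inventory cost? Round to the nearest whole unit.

EOQ = √(2DS / H) = √(2 × 10,000 × 179 / 32.5).
= √(3,580,000 / 32.5) = √110,153.8462 ≈ 331.894.

Q* ≈ 332 coils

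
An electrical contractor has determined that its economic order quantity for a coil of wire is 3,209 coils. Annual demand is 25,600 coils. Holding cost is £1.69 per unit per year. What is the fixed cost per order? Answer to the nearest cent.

Invert the EOQ relation Q*² = 2DS/H.
From Q* = √(2DS/H): S = Q*²H / (2D) = 3,209² × 1.69 / (2 × 25,600) = 339.9039.

S ≈ £339.90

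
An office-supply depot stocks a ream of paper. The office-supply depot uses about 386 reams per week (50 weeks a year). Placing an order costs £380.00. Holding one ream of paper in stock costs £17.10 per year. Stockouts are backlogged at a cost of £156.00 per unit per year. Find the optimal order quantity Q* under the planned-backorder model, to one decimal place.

Q* ≈ 975.6 reams

Annual demand D = 386 × 50 = 19,300.
With planned backorders, Q* = √(2DS/H) · √((H+B)/B).
√(2DS/H) = √(2 × 19,300 × 380 / 17.1) = 926.163.
√((H+B)/B) = √((17.1+156)/156) = 1.0534.
Q* ≈ 975.604.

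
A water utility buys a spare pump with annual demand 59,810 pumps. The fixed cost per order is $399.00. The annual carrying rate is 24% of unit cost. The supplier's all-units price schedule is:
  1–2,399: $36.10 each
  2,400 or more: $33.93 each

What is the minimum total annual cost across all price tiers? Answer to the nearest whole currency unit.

TC* ≈ $2,049,068

Holding cost per unit per year at price C is H = 0.24·C.
Candidates are each tier's EOQ (if it falls in that tier) and each price-break quantity.
EOQ at $36.10 = 2347.1 (feasible in tier 1): TC = 59,810×$36.10 + (59,810/2347.1)×399 + (2347.1/2)×0.24×$36.10 = $2,179,476.16.
EOQ at $33.93 = 2421.0 (feasible in tier 2): TC = 59,810×$33.93 + (59,810/2421.0)×399 + (2421.0/2)×0.24×$33.93 = $2,049,067.81.
Lowest total cost among the candidates is at Q = 2421.0.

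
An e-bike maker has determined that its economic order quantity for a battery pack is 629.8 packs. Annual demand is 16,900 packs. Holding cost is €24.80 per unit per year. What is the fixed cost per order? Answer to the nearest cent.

S ≈ €291.03

The basic EOQ model gives Q* = √(2DS/H); rearrange for the unknown.
From Q* = √(2DS/H): S = Q*²H / (2D) = 629.8² × 24.8 / (2 × 16,900) = 291.0317.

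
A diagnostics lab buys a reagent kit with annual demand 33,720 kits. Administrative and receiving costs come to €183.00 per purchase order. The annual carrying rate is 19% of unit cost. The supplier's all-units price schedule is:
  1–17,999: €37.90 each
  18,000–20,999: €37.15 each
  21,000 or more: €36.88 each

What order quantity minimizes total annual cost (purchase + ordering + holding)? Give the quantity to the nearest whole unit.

Q* ≈ 1,309 kits

Holding cost per unit per year at price C is H = 0.19·C.
For each price level, check whether its EOQ is feasible; otherwise the best quantity at that price is the breakpoint.
EOQ at €37.90 = 1309.1 (feasible in tier 1): TC = 33,720×€37.90 + (33,720/1309.1)×183 + (1309.1/2)×0.19×€37.90 = €1,287,415.16.
EOQ at €37.15 = 1322.3 < 18000, so use break Q=18000: TC = 33,720×€37.15 + (33,720/18000.0)×183 + (18000.0/2)×0.19×€37.15 = €1,316,567.32.
EOQ at €36.88 = 1327.1 < 21000, so use break Q=21000: TC = 33,720×€36.88 + (33,720/21000.0)×183 + (21000.0/2)×0.19×€36.88 = €1,317,463.05.
Lowest total cost is €1,287,415.16 at Q = 1309.1.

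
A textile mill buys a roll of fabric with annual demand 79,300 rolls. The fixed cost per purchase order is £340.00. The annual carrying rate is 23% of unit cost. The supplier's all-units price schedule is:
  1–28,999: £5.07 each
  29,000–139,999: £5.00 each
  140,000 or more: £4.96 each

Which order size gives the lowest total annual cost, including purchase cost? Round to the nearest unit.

Q* ≈ 6,800 rolls

Holding cost per unit per year at price C is H = 0.23·C.
Evaluate total cost at each tier's feasible EOQ or, if the EOQ is below the tier, at the tier's minimum quantity.
EOQ at £5.07 = 6800.2 (feasible in tier 1): TC = 79,300×£5.07 + (79,300/6800.2)×340 + (6800.2/2)×0.23×£5.07 = £409,980.74.
EOQ at £5.00 = 6847.7 < 29000, so use break Q=29000: TC = 79,300×£5.00 + (79,300/29000.0)×340 + (29000.0/2)×0.23×£5.00 = £414,104.72.
EOQ at £4.96 = 6875.2 < 140000, so use break Q=140000: TC = 79,300×£4.96 + (79,300/140000.0)×340 + (140000.0/2)×0.23×£4.96 = £473,376.59.
Lowest total cost is £409,980.74 at Q = 6800.2.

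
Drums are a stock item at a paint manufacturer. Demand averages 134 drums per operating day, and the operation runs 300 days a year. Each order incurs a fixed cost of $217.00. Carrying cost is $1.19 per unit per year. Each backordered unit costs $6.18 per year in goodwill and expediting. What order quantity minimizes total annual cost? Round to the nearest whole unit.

Annual demand D = 134 × 300 = 40,200.
With planned backorders, Q* = √(2DS/H) · √((H+B)/B).
√(2DS/H) = √(2 × 40,200 × 217 / 1.19) = 3828.992.
√((H+B)/B) = √((1.19+6.18)/6.18) = 1.0920.
Q* ≈ 4181.421.

Q* ≈ 4,181 drums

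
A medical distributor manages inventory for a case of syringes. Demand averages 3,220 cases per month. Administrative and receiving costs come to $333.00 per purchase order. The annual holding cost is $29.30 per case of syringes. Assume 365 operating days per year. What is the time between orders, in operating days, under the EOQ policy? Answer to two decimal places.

Annual demand D = 3,220 × 12 = 38,640.
Q* = √(2DS/H) = √(2 × 38,640 × 333 / 29.3) ≈ 937.18.
Cycle time = Q*/D × 365 = 937.18 / 38,640 × 365 ≈ 8.853 days.

T ≈ 8.85 days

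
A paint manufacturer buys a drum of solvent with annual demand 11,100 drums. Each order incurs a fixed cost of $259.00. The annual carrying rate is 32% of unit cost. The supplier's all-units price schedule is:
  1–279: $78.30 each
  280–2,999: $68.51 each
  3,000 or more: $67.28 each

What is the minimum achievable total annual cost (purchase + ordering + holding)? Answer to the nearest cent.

TC* ≈ $771,688.38

Holding cost per unit per year at price C is H = 0.32·C.
Candidates are each tier's EOQ (if it falls in that tier) and each price-break quantity.
Tier 1 ($78.30): EOQ = 479.0 exceeds tier's upper bound 279, so this tier is dominated.
EOQ at $68.51 = 512.1 (feasible in tier 2): TC = 11,100×$68.51 + (11,100/512.1)×259 + (512.1/2)×0.32×$68.51 = $771,688.38.
EOQ at $67.28 = 516.8 < 3000, so use break Q=3000: TC = 11,100×$67.28 + (11,100/3000.0)×259 + (3000.0/2)×0.32×$67.28 = $780,060.70.
Lowest total cost among the candidates is at Q = 512.1.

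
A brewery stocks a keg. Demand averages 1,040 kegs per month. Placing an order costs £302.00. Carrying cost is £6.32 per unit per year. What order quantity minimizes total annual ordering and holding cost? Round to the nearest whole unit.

Annual demand D = 1,040 × 12 = 12,480.
EOQ = √(2DS / H) = √(2 × 12,480 × 302 / 6.32).
= √(7,537,920 / 6.32) = √1,192,708.8608 ≈ 1092.112.

Q* ≈ 1,092 kegs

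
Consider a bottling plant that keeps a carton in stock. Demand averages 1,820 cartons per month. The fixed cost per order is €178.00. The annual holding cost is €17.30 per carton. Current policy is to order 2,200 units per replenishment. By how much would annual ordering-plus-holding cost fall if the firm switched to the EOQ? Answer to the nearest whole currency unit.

Extra cost ≈ €9,199 per year

Annual demand D = 1,820 × 12 = 21,840.
EOQ = √(2DS/H) = √(2 × 21,840 × 178 / 17.3) ≈ 670.39.
Cost at Q* = (D/Q*)S + (Q*/2)H = √(2DSH) ≈ €11,597.77.
Cost at Q = 2,200: (21,840/2,200)×178 + (2,200/2)×17.3 = €1,767.05 + €19,030.00 = €20,797.05.
Excess = €20,797.05 − €11,597.77 = €9,199.29.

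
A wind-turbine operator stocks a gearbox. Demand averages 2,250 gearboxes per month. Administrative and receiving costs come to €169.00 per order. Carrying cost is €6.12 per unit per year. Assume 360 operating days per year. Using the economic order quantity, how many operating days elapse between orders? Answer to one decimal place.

Annual demand D = 2,250 × 12 = 27,000.
The optimal lot size = √(2DS/H) = √(2 × 27,000 × 169 / 6.12) ≈ 1221.14.
Cycle time = Q*/D × 360 = 1221.14 / 27,000 × 360 ≈ 16.282 days.

T ≈ 16.3 days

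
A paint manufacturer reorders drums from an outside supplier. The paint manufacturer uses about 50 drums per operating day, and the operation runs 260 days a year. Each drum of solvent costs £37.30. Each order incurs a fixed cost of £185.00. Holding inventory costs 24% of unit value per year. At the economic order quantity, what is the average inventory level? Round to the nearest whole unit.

Annual demand D = 50 × 260 = 13,000.
Holding cost H = 0.24 × £37.30 = £8.9520 per unit per year.
EOQ = √(2DS/H) = √(2 × 13,000 × 185 / 8.952) ≈ 733.01.
Average inventory = Q*/2 ≈ 733.01 / 2 = 366.507.

Average inventory ≈ 367 drums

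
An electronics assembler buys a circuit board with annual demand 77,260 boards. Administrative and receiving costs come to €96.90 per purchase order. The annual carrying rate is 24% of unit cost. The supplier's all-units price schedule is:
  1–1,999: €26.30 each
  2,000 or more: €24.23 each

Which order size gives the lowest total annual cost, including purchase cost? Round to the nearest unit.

Q* ≈ 2,000 boards

Holding cost per unit per year at price C is H = 0.24·C.
Candidates are each tier's EOQ (if it falls in that tier) and each price-break quantity.
EOQ at €26.30 = 1540.2 (feasible in tier 1): TC = 77,260×€26.30 + (77,260/1540.2)×96.9 + (1540.2/2)×0.24×€26.30 = €2,041,659.60.
EOQ at €24.23 = 1604.6 < 2000, so use break Q=2000: TC = 77,260×€24.23 + (77,260/2000.0)×96.9 + (2000.0/2)×0.24×€24.23 = €1,881,568.25.
Lowest total cost is €1,881,568.25 at Q = 2000.0.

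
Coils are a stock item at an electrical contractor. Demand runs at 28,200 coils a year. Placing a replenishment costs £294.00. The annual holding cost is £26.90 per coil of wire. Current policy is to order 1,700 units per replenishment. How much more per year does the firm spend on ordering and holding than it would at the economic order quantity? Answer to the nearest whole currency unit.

EOQ = √(2DS/H) = √(2 × 28,200 × 294 / 26.9) ≈ 785.12.
Cost at Q* = (D/Q*)S + (Q*/2)H = √(2DSH) ≈ £21,119.78.
Cost at Q = 1,700: (28,200/1,700)×294 + (1,700/2)×26.9 = £4,876.94 + £22,865.00 = £27,741.94.
Excess = £27,741.94 − £21,119.78 = £6,622.16.

Extra cost ≈ £6,622 per year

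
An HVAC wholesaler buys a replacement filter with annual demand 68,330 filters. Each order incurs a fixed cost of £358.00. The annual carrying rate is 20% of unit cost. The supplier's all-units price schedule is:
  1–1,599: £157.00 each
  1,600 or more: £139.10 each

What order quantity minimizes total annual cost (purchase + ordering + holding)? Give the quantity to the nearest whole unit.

Holding cost per unit per year at price C is H = 0.20·C.
Candidates are each tier's EOQ (if it falls in that tier) and each price-break quantity.
EOQ at £157.00 = 1248.2 (feasible in tier 1): TC = 68,330×£157.00 + (68,330/1248.2)×358 + (1248.2/2)×0.20×£157.00 = £10,767,004.67.
EOQ at £139.10 = 1326.1 < 1600, so use break Q=1600: TC = 68,330×£139.10 + (68,330/1600.0)×358 + (1600.0/2)×0.20×£139.10 = £9,542,247.84.
Lowest total cost is £9,542,247.84 at Q = 1600.0.

Q* ≈ 1,600 filters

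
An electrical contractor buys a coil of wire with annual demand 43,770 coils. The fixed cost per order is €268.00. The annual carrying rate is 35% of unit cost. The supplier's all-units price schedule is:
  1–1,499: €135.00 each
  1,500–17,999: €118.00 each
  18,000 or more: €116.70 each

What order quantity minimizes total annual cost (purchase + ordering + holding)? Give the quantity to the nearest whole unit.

Q* ≈ 1,500 coils

Holding cost per unit per year at price C is H = 0.35·C.
Candidates are each tier's EOQ (if it falls in that tier) and each price-break quantity.
EOQ at €135.00 = 704.6 (feasible in tier 1): TC = 43,770×€135.00 + (43,770/704.6)×268 + (704.6/2)×0.35×€135.00 = €5,942,244.43.
EOQ at €118.00 = 753.7 < 1500, so use break Q=1500: TC = 43,770×€118.00 + (43,770/1500.0)×268 + (1500.0/2)×0.35×€118.00 = €5,203,655.24.
EOQ at €116.70 = 757.9 < 18000, so use break Q=18000: TC = 43,770×€116.70 + (43,770/18000.0)×268 + (18000.0/2)×0.35×€116.70 = €5,476,215.69.
Lowest total cost is €5,203,655.24 at Q = 1500.0.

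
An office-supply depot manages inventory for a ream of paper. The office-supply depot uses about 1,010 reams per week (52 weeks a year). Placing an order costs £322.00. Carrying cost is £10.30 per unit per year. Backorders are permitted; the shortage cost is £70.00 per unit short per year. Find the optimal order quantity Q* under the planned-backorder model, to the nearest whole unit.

Q* ≈ 1,941 reams

Annual demand D = 1,010 × 52 = 52,520.
With planned backorders, Q* = √(2DS/H) · √((H+B)/B).
√(2DS/H) = √(2 × 52,520 × 322 / 10.3) = 1812.119.
√((H+B)/B) = √((10.3+70)/70) = 1.0710.
Q* ≈ 1940.865.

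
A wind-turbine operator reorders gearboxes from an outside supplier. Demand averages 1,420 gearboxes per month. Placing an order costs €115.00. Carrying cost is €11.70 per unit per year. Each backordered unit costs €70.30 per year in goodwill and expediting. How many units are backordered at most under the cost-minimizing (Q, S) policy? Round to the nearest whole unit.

Annual demand D = 1,420 × 12 = 17,040.
With planned backorders, Q* = √(2DS/H) · √((H+B)/B).
√(2DS/H) = √(2 × 17,040 × 115 / 11.7) = 578.770.
√((H+B)/B) = √((11.7+70.3)/70.3) = 1.0800.
Q* ≈ 625.079.
S* = Q* · H/(H+B) = 625.079 × 11.7/82 ≈ 89.188.

S* ≈ 89 gearboxes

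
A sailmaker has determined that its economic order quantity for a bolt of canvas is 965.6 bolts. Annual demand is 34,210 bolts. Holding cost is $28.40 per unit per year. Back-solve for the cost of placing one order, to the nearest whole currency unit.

S ≈ $387

Invert the EOQ relation Q*² = 2DS/H.
From Q* = √(2DS/H): S = Q*²H / (2D) = 965.6² × 28.4 / (2 × 34,210) = 387.0168.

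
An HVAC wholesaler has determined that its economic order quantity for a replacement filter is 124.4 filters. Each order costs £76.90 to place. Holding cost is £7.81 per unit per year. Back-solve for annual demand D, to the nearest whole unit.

Invert the EOQ relation Q*² = 2DS/H.
From Q* = √(2DS/H): D = Q*²H / (2S) = 124.4² × 7.81 / (2 × 76.9) = 785.842.

D ≈ 786 filters per year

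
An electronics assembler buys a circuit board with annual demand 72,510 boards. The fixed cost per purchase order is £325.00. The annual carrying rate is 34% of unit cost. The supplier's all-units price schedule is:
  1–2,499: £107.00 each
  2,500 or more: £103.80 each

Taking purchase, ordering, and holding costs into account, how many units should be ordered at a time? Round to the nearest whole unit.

Holding cost per unit per year at price C is H = 0.34·C.
Evaluate total cost at each tier's feasible EOQ or, if the EOQ is below the tier, at the tier's minimum quantity.
EOQ at £107.00 = 1138.2 (feasible in tier 1): TC = 72,510×£107.00 + (72,510/1138.2)×325 + (1138.2/2)×0.34×£107.00 = £7,799,978.26.
EOQ at £103.80 = 1155.6 < 2500, so use break Q=2500: TC = 72,510×£103.80 + (72,510/2500.0)×325 + (2500.0/2)×0.34×£103.80 = £7,580,079.30.
Lowest total cost is £7,580,079.30 at Q = 2500.0.

Q* ≈ 2,500 boards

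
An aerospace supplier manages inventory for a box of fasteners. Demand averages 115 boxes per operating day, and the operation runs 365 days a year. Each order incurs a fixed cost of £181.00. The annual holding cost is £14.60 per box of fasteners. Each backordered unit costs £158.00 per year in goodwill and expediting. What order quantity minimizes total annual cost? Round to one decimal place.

Annual demand D = 115 × 365 = 41,975.
With planned backorders, Q* = √(2DS/H) · √((H+B)/B).
√(2DS/H) = √(2 × 41,975 × 181 / 14.6) = 1020.172.
√((H+B)/B) = √((14.6+158)/158) = 1.0452.
Q* ≈ 1066.265.

Q* ≈ 1,066.3 boxes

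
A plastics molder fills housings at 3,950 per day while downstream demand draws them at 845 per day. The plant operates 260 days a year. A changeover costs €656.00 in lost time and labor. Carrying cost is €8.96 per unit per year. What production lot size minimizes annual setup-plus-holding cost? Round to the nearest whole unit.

Q* ≈ 6,397 housings

Annual demand D = 845 × 260 = 219,700.
Production build-up factor (1 − d/p) = 1 − 845/3,950 = 0.7861.
Q* = √(2DS / (H(1 − d/p))) = √(2 × 219,700 × 656 / (8.96 × 0.7861)).
= √(288,246,400 / 7.0432) ≈ 6397.285.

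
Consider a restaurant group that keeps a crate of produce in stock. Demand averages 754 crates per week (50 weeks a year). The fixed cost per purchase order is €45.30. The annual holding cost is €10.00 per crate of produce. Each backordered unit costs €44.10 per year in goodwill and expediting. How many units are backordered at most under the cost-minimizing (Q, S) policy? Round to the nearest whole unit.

S* ≈ 120 crates

Annual demand D = 754 × 50 = 37,700.
With planned backorders, Q* = √(2DS/H) · √((H+B)/B).
√(2DS/H) = √(2 × 37,700 × 45.3 / 10) = 584.433.
√((H+B)/B) = √((10+44.1)/44.1) = 1.1076.
Q* ≈ 647.313.
S* = Q* · H/(H+B) = 647.313 × 10/54.1 ≈ 119.651.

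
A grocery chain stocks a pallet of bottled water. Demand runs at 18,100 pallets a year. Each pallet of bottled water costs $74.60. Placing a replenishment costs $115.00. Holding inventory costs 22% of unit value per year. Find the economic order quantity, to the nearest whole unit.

Holding cost H = 0.22 × $74.60 = $16.4120 per unit per year.
EOQ = √(2DS / H) = √(2 × 18,100 × 115 / 16.412).
= √(4,163,000 / 16.412) = √253,655.8616 ≈ 503.643.

Q* ≈ 504 pallets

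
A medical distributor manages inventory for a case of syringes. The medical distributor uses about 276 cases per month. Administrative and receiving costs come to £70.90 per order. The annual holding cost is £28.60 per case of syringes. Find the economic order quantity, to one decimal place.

Q* ≈ 128.1 cases

Annual demand D = 276 × 12 = 3,312.
EOQ = √(2DS / H) = √(2 × 3,312 × 70.9 / 28.6).
= √(469,641.6 / 28.6) = √16,421.035 ≈ 128.145.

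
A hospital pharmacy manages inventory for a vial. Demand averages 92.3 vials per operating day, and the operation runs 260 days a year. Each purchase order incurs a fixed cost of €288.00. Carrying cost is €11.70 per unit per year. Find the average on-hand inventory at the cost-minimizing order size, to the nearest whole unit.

Average inventory ≈ 543 vials

Annual demand D = 92.3 × 260 = 23,998.
EOQ = √(2DS/H) = √(2 × 23,998 × 288 / 11.7) ≈ 1086.94.
Average inventory = Q*/2 ≈ 1086.94 / 2 = 543.470.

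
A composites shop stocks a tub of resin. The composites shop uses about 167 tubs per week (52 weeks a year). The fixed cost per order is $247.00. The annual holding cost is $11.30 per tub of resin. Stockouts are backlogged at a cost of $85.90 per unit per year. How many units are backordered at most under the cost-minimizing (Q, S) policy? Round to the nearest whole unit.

S* ≈ 76 tubs

Annual demand D = 167 × 52 = 8,684.
With planned backorders, Q* = √(2DS/H) · √((H+B)/B).
√(2DS/H) = √(2 × 8,684 × 247 / 11.3) = 616.147.
√((H+B)/B) = √((11.3+85.9)/85.9) = 1.0637.
Q* ≈ 655.422.
S* = Q* · H/(H+B) = 655.422 × 11.3/97.2 ≈ 76.196.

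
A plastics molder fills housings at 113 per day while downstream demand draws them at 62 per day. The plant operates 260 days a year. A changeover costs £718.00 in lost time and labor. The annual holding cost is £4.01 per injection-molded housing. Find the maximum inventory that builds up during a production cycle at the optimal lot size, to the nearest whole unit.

Annual demand D = 62 × 260 = 16,120.
Production build-up factor (1 − d/p) = 1 − 62/113 = 0.4513.
Q* = √(2DS / (H(1 − d/p))) = √(2 × 16,120 × 718 / (4.01 × 0.4513)).
= √(23,148,320 / 1.8098) ≈ 3576.364.
Maximum inventory = Q*(1 − d/p) = 3576.364 × 0.4513 ≈ 1614.111.

I_max ≈ 1,614 housings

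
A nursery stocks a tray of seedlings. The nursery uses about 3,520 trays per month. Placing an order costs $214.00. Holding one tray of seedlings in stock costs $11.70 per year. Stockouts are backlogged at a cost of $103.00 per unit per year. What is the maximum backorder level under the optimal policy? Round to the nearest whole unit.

Annual demand D = 3,520 × 12 = 42,240.
With planned backorders, Q* = √(2DS/H) · √((H+B)/B).
√(2DS/H) = √(2 × 42,240 × 214 / 11.7) = 1243.057.
√((H+B)/B) = √((11.7+103)/103) = 1.0553.
Q* ≈ 1311.759.
S* = Q* · H/(H+B) = 1311.759 × 11.7/114.7 ≈ 133.806.

S* ≈ 134 trays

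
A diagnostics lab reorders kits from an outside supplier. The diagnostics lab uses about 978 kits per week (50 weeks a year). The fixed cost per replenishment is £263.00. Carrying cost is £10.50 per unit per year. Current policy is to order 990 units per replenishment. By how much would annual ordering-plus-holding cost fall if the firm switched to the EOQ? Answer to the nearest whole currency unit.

Annual demand D = 978 × 50 = 48,900.
EOQ = √(2DS/H) = √(2 × 48,900 × 263 / 10.5) ≈ 1565.14.
Cost at Q* = (D/Q*)S + (Q*/2)H = √(2DSH) ≈ £16,433.95.
Cost at Q = 990: (48,900/990)×263 + (990/2)×10.5 = £12,990.61 + £5,197.50 = £18,188.11.
Excess = £18,188.11 − £16,433.95 = £1,754.16.

Extra cost ≈ £1,754 per year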